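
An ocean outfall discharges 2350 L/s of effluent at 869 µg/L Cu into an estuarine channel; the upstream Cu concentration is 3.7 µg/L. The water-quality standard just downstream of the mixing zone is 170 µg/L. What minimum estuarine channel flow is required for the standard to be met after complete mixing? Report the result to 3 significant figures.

9880 L/s

Set C_mix = 170: (Q·3.700 + 2350·869.0) / (Q + 2350) = 170
→ Q = 2350·(869.0 − 170)/(170 − 3.700) = 9878 L/s.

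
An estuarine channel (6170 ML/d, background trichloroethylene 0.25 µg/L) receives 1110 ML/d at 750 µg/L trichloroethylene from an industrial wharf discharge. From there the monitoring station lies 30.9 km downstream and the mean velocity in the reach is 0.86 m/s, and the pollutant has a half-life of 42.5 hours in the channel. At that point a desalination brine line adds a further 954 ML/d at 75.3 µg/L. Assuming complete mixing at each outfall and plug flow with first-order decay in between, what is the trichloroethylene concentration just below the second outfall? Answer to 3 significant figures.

Mixed concentration C = ΣQC/ΣQ = (6170·0.2500 + 1110·750.0) / 7280 = 834000/7280 = 114.6 µg/L; combined flow 7280 ML/d.
Travel time t = 30.9·1000 / 0.86 = 35930 s = 9.981 h.
Half-life 42.5 h → k = ln 2 / 42.5 = 0.01631 h⁻¹ = 0.3914 d⁻¹.
Decay over the reach: 114.6·exp(−kt) = 114.6·0.8498 = 97.36 µg/L.
Second outfall: C = (7280·97.36 + 954.0·75.30)/8234 = 94.80 µg/L.

94.8 µg/L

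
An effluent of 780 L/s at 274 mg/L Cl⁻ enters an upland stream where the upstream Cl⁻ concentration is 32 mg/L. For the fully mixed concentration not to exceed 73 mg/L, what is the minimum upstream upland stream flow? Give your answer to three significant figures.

3820 L/s

Set C_mix = 73: (Q·32.00 + 780.0·274.0) / (Q + 780.0) = 73
→ Q = 780.0·(274.0 − 73)/(73 − 32.00) = 3824 L/s.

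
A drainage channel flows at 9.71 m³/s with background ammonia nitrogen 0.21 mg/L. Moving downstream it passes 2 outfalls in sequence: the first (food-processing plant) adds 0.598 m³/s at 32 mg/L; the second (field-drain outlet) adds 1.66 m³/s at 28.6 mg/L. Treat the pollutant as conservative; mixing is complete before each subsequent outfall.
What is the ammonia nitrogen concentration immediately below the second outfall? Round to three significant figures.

5.74 mg/L

Outfall 1: combined Q = 10.31 m³/s; C = (9.710·0.2100 + 0.5980·32.00)/10.31 = 2.054 mg/L.
Outfall 2: combined Q = 11.97 m³/s; C = (10.31·2.054 + 1.660·28.60)/11.97 = 5.736 mg/L.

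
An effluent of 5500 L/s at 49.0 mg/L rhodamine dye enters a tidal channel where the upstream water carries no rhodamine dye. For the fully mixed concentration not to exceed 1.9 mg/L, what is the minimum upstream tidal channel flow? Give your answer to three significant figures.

136000 L/s

Set C_mix = 1.9: (Q·0 + 5500·49.00) / (Q + 5500) = 1.9
→ Q = 5500·(49.00 − 1.9)/(1.9 − 0) = 136300 L/s.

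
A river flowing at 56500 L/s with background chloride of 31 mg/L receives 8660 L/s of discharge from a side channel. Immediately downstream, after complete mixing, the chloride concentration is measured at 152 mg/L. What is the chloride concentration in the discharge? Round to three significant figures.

941 mg/L

Mass balance: 56500·31.00 + 8660·Cₑ = 65160·152.0
→ Cₑ = (65160·152.0 − 56500·31.00) / 8660 = 941.4 mg/L.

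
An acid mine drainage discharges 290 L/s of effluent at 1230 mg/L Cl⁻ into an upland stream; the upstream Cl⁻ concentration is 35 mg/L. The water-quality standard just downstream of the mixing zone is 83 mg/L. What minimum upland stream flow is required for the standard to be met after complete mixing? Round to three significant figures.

6930 L/s

Set C_mix = 83: (Q·35.00 + 290.0·1230) / (Q + 290.0) = 83
→ Q = 290.0·(1230 − 83)/(83 − 35.00) = 6930 L/s.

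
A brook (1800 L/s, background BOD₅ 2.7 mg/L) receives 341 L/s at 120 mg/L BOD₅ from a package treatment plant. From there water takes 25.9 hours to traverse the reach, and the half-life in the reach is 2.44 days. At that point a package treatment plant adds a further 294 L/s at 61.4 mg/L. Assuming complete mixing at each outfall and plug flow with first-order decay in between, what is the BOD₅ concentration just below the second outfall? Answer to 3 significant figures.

21.3 mg/L

Flow-weighted average: C = (1800·2.700 + 341.0·120.0) / 2141 = 45780/2141 = 21.38 mg/L; combined flow 2141 L/s.
Half-life 2.44 d → k = ln 2 / 2.44 = 0.2841 d⁻¹.
After decay, C = 21.38 × e^(−kt) = 21.38 × 0.7360 = 15.74 mg/L.
Second outfall: C = (2141·15.74 + 294.0·61.40)/2435 = 21.25 mg/L.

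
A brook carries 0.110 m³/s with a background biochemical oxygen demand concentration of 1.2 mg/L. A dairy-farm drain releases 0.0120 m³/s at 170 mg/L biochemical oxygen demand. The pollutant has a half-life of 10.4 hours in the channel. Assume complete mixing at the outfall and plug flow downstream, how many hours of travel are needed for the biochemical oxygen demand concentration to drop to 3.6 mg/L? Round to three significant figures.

24.0 h

Mixed concentration C = ΣQC/ΣQ = (0.1100·1.200 + 0.01200·170.0) / 0.1220 = 2.172/0.1220 = 17.80 mg/L.
Half-life 10.4 h → k = ln 2 / 10.4 = 0.06665 h⁻¹ = 1.600 d⁻¹.
17.80·exp(−k·t) = 3.6 → t = ln(17.80/3.6)/k = 86340 s = 23.98 h.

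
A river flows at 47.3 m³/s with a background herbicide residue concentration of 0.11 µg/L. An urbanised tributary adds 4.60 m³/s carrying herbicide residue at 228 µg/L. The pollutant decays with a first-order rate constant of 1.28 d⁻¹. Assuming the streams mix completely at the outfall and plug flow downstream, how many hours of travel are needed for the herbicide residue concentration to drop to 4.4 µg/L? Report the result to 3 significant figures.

After mixing, C = (47.30·0.1100 + 4.600·228.0) / 51.90 = 1054/51.90 = 20.31 µg/L.
20.31·exp(−k·t) = 4.4 → t = ln(20.31/4.4)/k = 103200 s = 28.68 h.

28.7 h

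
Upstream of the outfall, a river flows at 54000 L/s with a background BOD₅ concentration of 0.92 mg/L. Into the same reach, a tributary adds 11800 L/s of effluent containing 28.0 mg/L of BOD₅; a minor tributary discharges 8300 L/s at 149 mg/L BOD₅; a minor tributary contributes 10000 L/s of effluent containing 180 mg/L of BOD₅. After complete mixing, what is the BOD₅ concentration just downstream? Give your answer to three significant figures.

Conservation of mass: C = (54000·0.9200 + 11800·28.00 + 8300·149.0 + 10000·180.0) / 84100 = 3417000/84100 = 40.63 mg/L.

40.6 mg/L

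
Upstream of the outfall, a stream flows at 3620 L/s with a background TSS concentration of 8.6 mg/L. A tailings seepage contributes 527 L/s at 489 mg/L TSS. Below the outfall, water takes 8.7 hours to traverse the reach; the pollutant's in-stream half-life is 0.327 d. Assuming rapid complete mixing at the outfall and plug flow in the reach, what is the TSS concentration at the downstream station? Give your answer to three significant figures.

32.3 mg/L

Mixed concentration C = ΣQC/ΣQ = (3620·8.600 + 527.0·489.0) / 4147 = 288800/4147 = 69.65 mg/L.
Half-life 0.327 d → k = ln 2 / 0.327 = 2.120 d⁻¹.
Decay over the reach: 69.65·exp(−kt) = 69.65·0.4638 = 32.30 mg/L.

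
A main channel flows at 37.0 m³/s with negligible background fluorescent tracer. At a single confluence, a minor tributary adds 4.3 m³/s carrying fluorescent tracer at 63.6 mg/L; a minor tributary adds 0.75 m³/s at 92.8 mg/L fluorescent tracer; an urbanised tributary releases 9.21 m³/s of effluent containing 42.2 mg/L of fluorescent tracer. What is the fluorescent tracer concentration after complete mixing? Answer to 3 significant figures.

Conservation of mass: C = (37.00·0 + 4.300·63.60 + 0.7500·92.80 + 9.210·42.20) / 51.26 = 731.7/51.26 = 14.28 mg/L.

14.3 mg/L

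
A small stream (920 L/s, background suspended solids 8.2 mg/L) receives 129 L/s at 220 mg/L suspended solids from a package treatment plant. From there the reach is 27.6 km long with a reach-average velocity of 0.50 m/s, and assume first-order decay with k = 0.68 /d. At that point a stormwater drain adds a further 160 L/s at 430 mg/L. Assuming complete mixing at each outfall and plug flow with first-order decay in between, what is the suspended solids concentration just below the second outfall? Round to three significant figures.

Conservation of mass: C = (920.0·8.200 + 129.0·220.0) / 1049 = 35920/1049 = 34.25 mg/L; combined flow 1049 L/s.
Travel time t = 27.6·1000 / 0.50 = 55200 s = 15.33 h.
First-order decay: C = 34.25·exp(−k·t) = 34.25·0.6476 = 22.18 mg/L.
At the second outfall, C = (1049·22.18 + 160.0·430.0) / (1049 + 160.0) = 76.15 mg/L.

76.1 mg/L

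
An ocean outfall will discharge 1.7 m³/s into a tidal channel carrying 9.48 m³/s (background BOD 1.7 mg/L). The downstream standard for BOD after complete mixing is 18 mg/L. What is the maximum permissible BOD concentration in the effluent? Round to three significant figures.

109 mg/L

At the limit, (Qr·Cr + Qe·Cₑ)/(Qr + Qe) = 18:
Cₑ = (11.18·18 − 9.480·1.700) / 1.700 = 108.9 mg/L.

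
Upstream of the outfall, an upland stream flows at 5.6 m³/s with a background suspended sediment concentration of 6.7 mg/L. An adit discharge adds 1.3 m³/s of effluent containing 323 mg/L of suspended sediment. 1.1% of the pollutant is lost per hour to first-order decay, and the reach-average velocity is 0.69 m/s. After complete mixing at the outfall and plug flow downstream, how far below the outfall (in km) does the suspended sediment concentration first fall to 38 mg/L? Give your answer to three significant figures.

125 km

Mixed concentration C = ΣQC/ΣQ = (5.600·6.700 + 1.300·323.0) / 6.900 = 457.4/6.900 = 66.29 mg/L.
1.1%/h lost → k = −ln(1 − 0.011) = 0.01106 h⁻¹.
Set 66.29·exp(−k·t) = 38 → t = ln(66.29/38)/k = 181100 s = 50.31 h.
Distance = v·t = 0.69·181100 = 125000 m = 125.0 km.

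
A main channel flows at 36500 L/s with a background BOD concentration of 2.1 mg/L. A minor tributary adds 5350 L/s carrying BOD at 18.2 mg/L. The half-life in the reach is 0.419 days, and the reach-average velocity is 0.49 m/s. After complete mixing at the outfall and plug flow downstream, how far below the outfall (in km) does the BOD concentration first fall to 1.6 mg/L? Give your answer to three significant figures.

24.4 km

Mass balance: C = (36500·2.100 + 5350·18.20) / 41850 = 174000/41850 = 4.158 mg/L.
Half-life 0.419 d → k = ln 2 / 0.419 = 1.654 d⁻¹.
Set 4.158·exp(−k·t) = 1.6 → t = ln(4.158/1.6)/k = 49880 s = 13.86 h.
Distance = v·t = 0.49·49880 = 24440 m = 24.44 km.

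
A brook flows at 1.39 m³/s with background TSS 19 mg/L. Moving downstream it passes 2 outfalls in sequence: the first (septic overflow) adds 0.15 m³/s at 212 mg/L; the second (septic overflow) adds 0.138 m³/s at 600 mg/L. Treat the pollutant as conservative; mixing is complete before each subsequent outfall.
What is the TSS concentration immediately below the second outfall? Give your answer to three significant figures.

84.0 mg/L

Below outfall 1: Q → 1.540 m³/s, C = (1.390·19.00 + 0.1500·212.0)/1.540 = 37.80 mg/L.
Below outfall 2: Q → 1.678 m³/s, C = (1.540·37.80 + 0.1380·600.0)/1.678 = 84.03 mg/L.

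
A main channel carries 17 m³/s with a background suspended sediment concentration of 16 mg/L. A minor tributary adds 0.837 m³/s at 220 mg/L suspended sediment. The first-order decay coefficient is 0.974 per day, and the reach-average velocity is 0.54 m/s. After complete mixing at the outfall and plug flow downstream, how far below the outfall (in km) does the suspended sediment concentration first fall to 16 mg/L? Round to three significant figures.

22.5 km

Conservation of mass: C = (17.00·16.00 + 0.8370·220.0) / 17.84 = 456.1/17.84 = 25.57 mg/L.
Set 25.57·exp(−k·t) = 16 → t = ln(25.57/16)/k = 41600 s = 11.55 h.
Distance = v·t = 0.54·41600 = 22460 m = 22.46 km.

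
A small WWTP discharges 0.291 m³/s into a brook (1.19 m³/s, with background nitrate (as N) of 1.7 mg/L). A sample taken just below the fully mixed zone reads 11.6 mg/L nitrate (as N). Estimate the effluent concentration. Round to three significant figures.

52.1 mg/L

Mass balance: 1.190·1.700 + 0.2910·Cₑ = 1.481·11.60
→ Cₑ = (1.481·11.60 − 1.190·1.700) / 0.2910 = 52.08 mg/L.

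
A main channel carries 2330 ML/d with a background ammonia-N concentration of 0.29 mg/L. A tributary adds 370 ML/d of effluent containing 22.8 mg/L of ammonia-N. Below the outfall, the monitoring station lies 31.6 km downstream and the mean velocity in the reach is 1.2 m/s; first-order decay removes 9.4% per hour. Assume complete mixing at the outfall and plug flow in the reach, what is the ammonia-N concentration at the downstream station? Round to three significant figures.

1.64 mg/L

Mixed concentration C = ΣQC/ΣQ = (2330·0.2900 + 370.0·22.80) / 2700 = 9112/2700 = 3.375 mg/L.
Travel time t = 31.6·1000 / 1.2 = 26330 s = 7.315 h.
9.4%/h lost → k = −ln(1 − 0.094) = 0.09872 h⁻¹.
Decay over the reach: 3.375·exp(−kt) = 3.375·0.4857 = 1.639 mg/L.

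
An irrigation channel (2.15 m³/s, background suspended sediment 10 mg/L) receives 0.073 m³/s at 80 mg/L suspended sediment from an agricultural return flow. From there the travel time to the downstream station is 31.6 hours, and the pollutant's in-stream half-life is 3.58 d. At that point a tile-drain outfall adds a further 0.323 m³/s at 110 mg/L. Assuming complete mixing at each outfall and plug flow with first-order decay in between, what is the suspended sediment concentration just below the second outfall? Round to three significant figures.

22.3 mg/L

Mass balance: C = (2.150·10.00 + 0.07300·80.00) / 2.223 = 27.34/2.223 = 12.30 mg/L; combined flow 2.223 m³/s.
Half-life 3.58 d → k = ln 2 / 3.58 = 0.1936 d⁻¹.
Decay over the reach: 12.30·exp(−kt) = 12.30·0.7750 = 9.531 mg/L.
Second outfall: C = (2.223·9.531 + 0.3230·110.0)/2.546 = 22.28 mg/L.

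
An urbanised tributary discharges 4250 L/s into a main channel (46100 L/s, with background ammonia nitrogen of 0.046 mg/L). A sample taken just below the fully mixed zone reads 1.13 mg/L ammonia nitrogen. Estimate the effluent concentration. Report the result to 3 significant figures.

12.9 mg/L

Mass balance: 46100·0.04600 + 4250·Cₑ = 50350·1.130
→ Cₑ = (50350·1.130 − 46100·0.04600) / 4250 = 12.89 mg/L.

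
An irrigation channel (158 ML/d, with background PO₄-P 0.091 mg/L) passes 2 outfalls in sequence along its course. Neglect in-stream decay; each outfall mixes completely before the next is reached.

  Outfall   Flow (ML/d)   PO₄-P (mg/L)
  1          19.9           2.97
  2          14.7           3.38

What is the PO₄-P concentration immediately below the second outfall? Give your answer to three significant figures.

Below outfall 1: Q → 177.9 ML/d, C = (158.0·0.09100 + 19.90·2.970)/177.9 = 0.4130 mg/L.
Below outfall 2: Q → 192.6 ML/d, C = (177.9·0.4130 + 14.70·3.380)/192.6 = 0.6395 mg/L.

0.639 mg/L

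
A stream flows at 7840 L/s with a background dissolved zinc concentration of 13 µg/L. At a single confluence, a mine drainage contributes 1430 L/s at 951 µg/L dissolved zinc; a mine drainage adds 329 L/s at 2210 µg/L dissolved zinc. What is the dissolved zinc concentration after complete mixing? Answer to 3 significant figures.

Conservation of mass: C = (7840·13.00 + 1430·951.0 + 329.0·2210) / 9599 = 2189000/9599 = 228.0 µg/L.

228 µg/L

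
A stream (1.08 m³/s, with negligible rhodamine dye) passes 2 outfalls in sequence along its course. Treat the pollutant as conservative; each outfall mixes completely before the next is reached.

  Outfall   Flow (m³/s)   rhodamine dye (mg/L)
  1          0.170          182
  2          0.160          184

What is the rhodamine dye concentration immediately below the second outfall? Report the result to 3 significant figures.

42.8 mg/L

After outfall 1: Q = 1.080 + 0.1700 = 1.250 m³/s; C = (1.080·0 + 0.1700·182.0)/1.250 = 24.75 mg/L.
After outfall 2: Q = 1.250 + 0.1600 = 1.410 m³/s; C = (1.250·24.75 + 0.1600·184.0)/1.410 = 42.82 mg/L.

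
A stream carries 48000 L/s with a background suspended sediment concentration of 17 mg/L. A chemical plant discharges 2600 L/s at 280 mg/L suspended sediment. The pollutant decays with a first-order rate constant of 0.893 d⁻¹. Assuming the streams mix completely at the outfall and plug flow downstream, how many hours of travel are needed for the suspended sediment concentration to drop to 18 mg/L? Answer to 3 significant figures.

Flow-weighted average: C = (48000·17.00 + 2600·280.0) / 50600 = 1544000/50600 = 30.51 mg/L.
30.51·exp(−k·t) = 18 → t = ln(30.51/18)/k = 51070 s = 14.19 h.

14.2 h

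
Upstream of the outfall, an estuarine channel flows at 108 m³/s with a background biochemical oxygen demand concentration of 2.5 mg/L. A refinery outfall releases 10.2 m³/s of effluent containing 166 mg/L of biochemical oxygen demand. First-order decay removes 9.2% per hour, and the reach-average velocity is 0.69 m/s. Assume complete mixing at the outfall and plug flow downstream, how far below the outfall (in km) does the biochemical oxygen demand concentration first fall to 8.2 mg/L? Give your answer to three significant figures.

Conservation of mass: C = (108.0·2.500 + 10.20·166.0) / 118.2 = 1963/118.2 = 16.61 mg/L.
9.2%/h lost → k = −ln(1 − 0.092) = 0.09651 h⁻¹.
Set 16.61·exp(−k·t) = 8.2 → t = ln(16.61/8.2)/k = 26330 s = 7.313 h.
Distance = v·t = 0.69·26330 = 18170 m = 18.17 km.

18.2 km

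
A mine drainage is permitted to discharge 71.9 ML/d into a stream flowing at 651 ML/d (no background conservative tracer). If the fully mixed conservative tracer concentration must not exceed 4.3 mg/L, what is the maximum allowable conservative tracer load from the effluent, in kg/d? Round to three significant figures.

Mass balance at the limit: 651.0·0 + 71.90·Cₑ = 722.9·4.3 → Cₑ = 43.23 mg/L.
71.90 ML/d = 0.8322 m³/s. Load = 0.8322 m³/s × 43.23 g/m³ × 86 400 s/d = 3108 kg/d.

3110 kg/d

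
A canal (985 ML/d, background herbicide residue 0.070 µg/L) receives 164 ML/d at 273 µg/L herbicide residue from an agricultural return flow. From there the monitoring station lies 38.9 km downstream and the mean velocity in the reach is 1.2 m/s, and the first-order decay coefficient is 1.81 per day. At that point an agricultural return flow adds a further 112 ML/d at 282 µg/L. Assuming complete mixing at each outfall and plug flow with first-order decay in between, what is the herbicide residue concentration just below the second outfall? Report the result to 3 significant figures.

43.1 µg/L

After mixing, C = (985.0·0.07000 + 164.0·273.0) / 1149 = 44840/1149 = 39.03 µg/L; combined flow 1149 ML/d.
Travel time t = 38.9·1000 / 1.2 = 32420 s = 9.005 h.
First-order decay: C = 39.03·exp(−k·t) = 39.03·0.5071 = 19.79 µg/L.
At the second outfall, C = (1149·19.79 + 112.0·282.0) / (1149 + 112.0) = 43.08 µg/L.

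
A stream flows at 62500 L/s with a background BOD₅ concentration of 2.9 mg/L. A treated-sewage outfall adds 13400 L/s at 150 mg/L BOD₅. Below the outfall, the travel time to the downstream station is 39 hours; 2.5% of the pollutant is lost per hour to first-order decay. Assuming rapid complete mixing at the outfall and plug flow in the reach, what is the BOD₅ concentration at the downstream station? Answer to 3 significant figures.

Mixed concentration C = ΣQC/ΣQ = (62500·2.900 + 13400·150.0) / 75900 = 2191000/75900 = 28.87 mg/L.
2.5%/h lost → k = −ln(1 − 0.025) = 0.02532 h⁻¹.
Applying C = C₀e^(−kt): 28.87 × 0.3725 = 10.76 mg/L.

10.8 mg/L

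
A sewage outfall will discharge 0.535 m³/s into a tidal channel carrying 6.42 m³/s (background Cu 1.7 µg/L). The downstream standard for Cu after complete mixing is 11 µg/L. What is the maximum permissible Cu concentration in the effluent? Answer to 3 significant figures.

123 µg/L

At the limit, (Qr·Cr + Qe·Cₑ)/(Qr + Qe) = 11:
Cₑ = (6.955·11 − 6.420·1.700) / 0.5350 = 122.6 µg/L.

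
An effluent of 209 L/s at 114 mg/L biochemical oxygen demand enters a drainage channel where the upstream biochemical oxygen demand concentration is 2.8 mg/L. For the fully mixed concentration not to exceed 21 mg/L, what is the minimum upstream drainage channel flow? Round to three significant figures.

Set C_mix = 21: (Q·2.800 + 209.0·114.0) / (Q + 209.0) = 21
→ Q = 209.0·(114.0 − 21)/(21 − 2.800) = 1068 L/s.

1070 L/s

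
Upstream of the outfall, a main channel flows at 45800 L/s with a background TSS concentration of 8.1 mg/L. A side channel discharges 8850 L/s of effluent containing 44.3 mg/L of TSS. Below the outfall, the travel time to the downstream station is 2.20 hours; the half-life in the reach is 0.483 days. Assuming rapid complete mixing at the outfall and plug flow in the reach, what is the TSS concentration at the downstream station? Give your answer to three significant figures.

12.2 mg/L

Conservation of mass: C = (45800·8.100 + 8850·44.30) / 54650 = 763000/54650 = 13.96 mg/L.
Half-life 0.483 d → k = ln 2 / 0.483 = 1.435 d⁻¹.
Applying C = C₀e^(−kt): 13.96 × 0.8767 = 12.24 mg/L.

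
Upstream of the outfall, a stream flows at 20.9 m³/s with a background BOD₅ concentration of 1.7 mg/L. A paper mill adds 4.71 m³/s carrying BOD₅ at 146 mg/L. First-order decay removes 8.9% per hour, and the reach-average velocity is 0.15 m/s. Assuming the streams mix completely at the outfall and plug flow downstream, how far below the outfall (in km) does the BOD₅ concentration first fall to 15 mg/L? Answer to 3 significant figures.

3.67 km

Conservation of mass: C = (20.90·1.700 + 4.710·146.0) / 25.61 = 723.2/25.61 = 28.24 mg/L.
8.9%/h lost → k = −ln(1 − 0.089) = 0.09321 h⁻¹.
Set 28.24·exp(−k·t) = 15 → t = ln(28.24/15)/k = 24430 s = 6.787 h.
Distance = v·t = 0.15·24430 = 3665 m = 3.665 km.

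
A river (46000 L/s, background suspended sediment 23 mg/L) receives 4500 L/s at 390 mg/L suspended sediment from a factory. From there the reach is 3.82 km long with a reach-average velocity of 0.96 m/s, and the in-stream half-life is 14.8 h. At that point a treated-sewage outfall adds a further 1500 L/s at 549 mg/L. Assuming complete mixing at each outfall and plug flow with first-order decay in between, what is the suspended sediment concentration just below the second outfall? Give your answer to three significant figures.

67.2 mg/L

Conservation of mass: C = (46000·23.00 + 4500·390.0) / 50500 = 2813000/50500 = 55.70 mg/L; combined flow 50500 L/s.
Travel time t = 3.82·1000 / 0.96 = 3979 s = 1.105 h.
Half-life 14.8 h → k = ln 2 / 14.8 = 0.04683 h⁻¹ = 1.124 d⁻¹.
After decay, C = 55.70 × e^(−kt) = 55.70 × 0.9496 = 52.89 mg/L.
Second outfall: C = (50500·52.89 + 1500·549.0)/52000 = 67.20 mg/L.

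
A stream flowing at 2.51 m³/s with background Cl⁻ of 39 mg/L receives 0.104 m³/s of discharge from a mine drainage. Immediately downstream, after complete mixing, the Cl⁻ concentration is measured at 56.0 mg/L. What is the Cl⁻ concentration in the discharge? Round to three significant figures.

Mass balance: 2.510·39.00 + 0.1040·Cₑ = 2.614·56.00
→ Cₑ = (2.614·56.00 − 2.510·39.00) / 0.1040 = 466.3 mg/L.

466 mg/L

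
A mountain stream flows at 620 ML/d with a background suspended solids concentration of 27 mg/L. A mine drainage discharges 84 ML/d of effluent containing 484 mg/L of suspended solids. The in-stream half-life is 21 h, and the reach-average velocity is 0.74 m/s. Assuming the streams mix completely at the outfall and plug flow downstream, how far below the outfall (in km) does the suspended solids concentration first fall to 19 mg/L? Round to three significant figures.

Flow-weighted average: C = (620.0·27.00 + 84.00·484.0) / 704.0 = 57400/704.0 = 81.53 mg/L.
Half-life 21 h → k = ln 2 / 21 = 0.03301 h⁻¹ = 0.7922 d⁻¹.
Set 81.53·exp(−k·t) = 19 → t = ln(81.53/19)/k = 158900 s = 44.13 h.
Distance = v·t = 0.74·158900 = 117600 m = 117.6 km.

118 km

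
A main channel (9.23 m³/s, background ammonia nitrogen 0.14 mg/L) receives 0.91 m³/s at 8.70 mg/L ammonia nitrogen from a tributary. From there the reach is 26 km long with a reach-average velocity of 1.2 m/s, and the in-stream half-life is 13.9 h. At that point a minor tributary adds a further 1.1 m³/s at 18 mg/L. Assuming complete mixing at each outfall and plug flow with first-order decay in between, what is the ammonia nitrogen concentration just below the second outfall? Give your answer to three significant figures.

2.37 mg/L

After mixing, C = (9.230·0.1400 + 0.9100·8.700) / 10.14 = 9.209/10.14 = 0.9082 mg/L; combined flow 10.14 m³/s.
Travel time t = 26·1000 / 1.2 = 21670 s = 6.019 h.
Half-life 13.9 h → k = ln 2 / 13.9 = 0.04987 h⁻¹ = 1.197 d⁻¹.
After decay, C = 0.9082 × e^(−kt) = 0.9082 × 0.7407 = 0.6727 mg/L.
At the second outfall, C = (10.14·0.6727 + 1.100·18.00) / (10.14 + 1.100) = 2.368 mg/L.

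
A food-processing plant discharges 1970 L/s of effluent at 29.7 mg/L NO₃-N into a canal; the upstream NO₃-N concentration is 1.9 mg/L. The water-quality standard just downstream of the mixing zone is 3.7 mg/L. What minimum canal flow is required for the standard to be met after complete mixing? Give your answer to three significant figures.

28500 L/s

Set C_mix = 3.7: (Q·1.900 + 1970·29.70) / (Q + 1970) = 3.7
→ Q = 1970·(29.70 − 3.7)/(3.7 − 1.900) = 28460 L/s.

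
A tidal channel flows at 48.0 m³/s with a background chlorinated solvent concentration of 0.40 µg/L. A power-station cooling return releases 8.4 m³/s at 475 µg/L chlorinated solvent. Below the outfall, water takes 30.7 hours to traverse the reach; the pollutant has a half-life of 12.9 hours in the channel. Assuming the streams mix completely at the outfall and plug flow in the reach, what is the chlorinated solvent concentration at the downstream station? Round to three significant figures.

Mass balance: C = (48.00·0.4000 + 8.400·475.0) / 56.40 = 4009/56.40 = 71.09 µg/L.
Half-life 12.9 h → k = ln 2 / 12.9 = 0.05373 h⁻¹ = 1.290 d⁻¹.
First-order decay: C = 71.09·exp(−k·t) = 71.09·0.1921 = 13.66 µg/L.

13.7 µg/L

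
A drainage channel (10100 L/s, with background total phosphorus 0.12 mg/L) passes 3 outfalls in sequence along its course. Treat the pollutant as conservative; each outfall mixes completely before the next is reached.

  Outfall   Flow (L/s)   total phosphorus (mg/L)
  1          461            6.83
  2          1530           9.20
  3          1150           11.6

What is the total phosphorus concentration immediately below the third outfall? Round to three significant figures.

Outfall 1: combined Q = 10560 L/s; C = (10100·0.1200 + 461.0·6.830)/10560 = 0.4129 mg/L.
Outfall 2: combined Q = 12090 L/s; C = (10560·0.4129 + 1530·9.200)/12090 = 1.525 mg/L.
Outfall 3: combined Q = 13240 L/s; C = (12090·1.525 + 1150·11.60)/13240 = 2.400 mg/L.

2.40 mg/L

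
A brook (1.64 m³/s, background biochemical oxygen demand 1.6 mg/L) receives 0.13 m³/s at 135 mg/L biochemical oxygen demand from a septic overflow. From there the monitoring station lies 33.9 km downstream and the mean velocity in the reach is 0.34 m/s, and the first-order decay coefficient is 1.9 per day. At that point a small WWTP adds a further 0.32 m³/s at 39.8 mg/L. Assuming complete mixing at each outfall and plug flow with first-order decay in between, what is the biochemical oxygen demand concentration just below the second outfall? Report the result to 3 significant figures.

7.17 mg/L

After mixing, C = (1.640·1.600 + 0.1300·135.0) / 1.770 = 20.17/1.770 = 11.40 mg/L; combined flow 1.770 m³/s.
Travel time t = 33.9·1000 / 0.34 = 99710 s = 27.70 h.
Decay over the reach: 11.40·exp(−kt) = 11.40·0.1116 = 1.272 mg/L.
Second outfall: C = (1.770·1.272 + 0.3200·39.80)/2.090 = 7.171 mg/L.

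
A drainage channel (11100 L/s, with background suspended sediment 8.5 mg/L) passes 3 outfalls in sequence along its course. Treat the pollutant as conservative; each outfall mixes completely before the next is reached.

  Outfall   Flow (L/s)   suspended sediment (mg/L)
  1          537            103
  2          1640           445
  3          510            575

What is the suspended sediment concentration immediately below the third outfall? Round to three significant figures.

85.1 mg/L

After outfall 1: Q = 11100 + 537.0 = 11640 L/s; C = (11100·8.500 + 537.0·103.0)/11640 = 12.86 mg/L.
After outfall 2: Q = 11640 + 1640 = 13280 L/s; C = (11640·12.86 + 1640·445.0)/13280 = 66.24 mg/L.
After outfall 3: Q = 13280 + 510.0 = 13790 L/s; C = (13280·66.24 + 510.0·575.0)/13790 = 85.06 mg/L.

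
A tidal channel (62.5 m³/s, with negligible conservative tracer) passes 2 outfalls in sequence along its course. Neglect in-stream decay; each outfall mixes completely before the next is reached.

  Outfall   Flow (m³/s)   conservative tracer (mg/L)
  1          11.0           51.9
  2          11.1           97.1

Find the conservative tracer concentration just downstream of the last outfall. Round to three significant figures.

19.5 mg/L

Outfall 1: combined Q = 73.50 m³/s; C = (62.50·0 + 11.00·51.90)/73.50 = 7.767 mg/L.
Outfall 2: combined Q = 84.60 m³/s; C = (73.50·7.767 + 11.10·97.10)/84.60 = 19.49 mg/L.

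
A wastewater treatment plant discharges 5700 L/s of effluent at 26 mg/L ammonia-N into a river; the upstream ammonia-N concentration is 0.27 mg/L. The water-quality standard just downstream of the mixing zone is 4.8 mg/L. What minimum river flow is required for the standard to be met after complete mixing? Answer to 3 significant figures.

26700 L/s

Set C_mix = 4.8: (Q·0.2700 + 5700·26.00) / (Q + 5700) = 4.8
→ Q = 5700·(26.00 − 4.8)/(4.8 − 0.2700) = 26680 L/s.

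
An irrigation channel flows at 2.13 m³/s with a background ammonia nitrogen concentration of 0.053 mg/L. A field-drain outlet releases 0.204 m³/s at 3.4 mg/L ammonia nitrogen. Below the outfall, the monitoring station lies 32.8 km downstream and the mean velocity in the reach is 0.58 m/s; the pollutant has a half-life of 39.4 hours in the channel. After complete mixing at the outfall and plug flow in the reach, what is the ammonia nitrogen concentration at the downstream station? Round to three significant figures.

0.262 mg/L

After mixing, C = (2.130·0.05300 + 0.2040·3.400) / 2.334 = 0.8065/2.334 = 0.3455 mg/L.
Travel time t = 32.8·1000 / 0.58 = 56550 s = 15.71 h.
Half-life 39.4 h → k = ln 2 / 39.4 = 0.01759 h⁻¹ = 0.4222 d⁻¹.
Decay over the reach: 0.3455·exp(−kt) = 0.3455·0.7585 = 0.2621 mg/L.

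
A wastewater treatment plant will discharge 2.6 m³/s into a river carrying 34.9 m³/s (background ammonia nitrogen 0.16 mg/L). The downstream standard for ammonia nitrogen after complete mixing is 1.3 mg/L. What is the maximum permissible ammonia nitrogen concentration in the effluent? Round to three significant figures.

16.6 mg/L

At the limit, (Qr·Cr + Qe·Cₑ)/(Qr + Qe) = 1.3:
Cₑ = (37.50·1.3 − 34.90·0.1600) / 2.600 = 16.60 mg/L.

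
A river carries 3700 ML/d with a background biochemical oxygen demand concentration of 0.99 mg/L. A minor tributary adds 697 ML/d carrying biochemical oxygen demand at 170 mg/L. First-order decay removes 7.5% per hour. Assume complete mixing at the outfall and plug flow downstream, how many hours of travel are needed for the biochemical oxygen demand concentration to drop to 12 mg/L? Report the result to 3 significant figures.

Conservation of mass: C = (3700·0.9900 + 697.0·170.0) / 4397 = 122200/4397 = 27.78 mg/L.
7.5%/h lost → k = −ln(1 − 0.075) = 0.07796 h⁻¹.
27.78·exp(−k·t) = 12 → t = ln(27.78/12)/k = 38760 s = 10.77 h.

10.8 h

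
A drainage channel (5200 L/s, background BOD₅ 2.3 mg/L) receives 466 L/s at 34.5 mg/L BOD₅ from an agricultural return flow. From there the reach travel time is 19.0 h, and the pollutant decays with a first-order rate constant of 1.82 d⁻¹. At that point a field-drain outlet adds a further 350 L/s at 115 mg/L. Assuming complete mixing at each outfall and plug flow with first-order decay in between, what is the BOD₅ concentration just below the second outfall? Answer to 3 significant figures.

7.79 mg/L

Conservation of mass: C = (5200·2.300 + 466.0·34.50) / 5666 = 28040/5666 = 4.948 mg/L; combined flow 5666 L/s.
After decay, C = 4.948 × e^(−kt) = 4.948 × 0.2367 = 1.171 mg/L.
At the second outfall, C = (5666·1.171 + 350.0·115.0) / (5666 + 350.0) = 7.794 mg/L.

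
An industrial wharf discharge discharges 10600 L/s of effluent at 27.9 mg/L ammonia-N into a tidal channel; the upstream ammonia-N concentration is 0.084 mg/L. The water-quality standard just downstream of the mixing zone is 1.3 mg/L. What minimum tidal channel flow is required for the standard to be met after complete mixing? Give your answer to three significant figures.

232000 L/s

Set C_mix = 1.3: (Q·0.08400 + 10600·27.90) / (Q + 10600) = 1.3
→ Q = 10600·(27.90 − 1.3)/(1.3 − 0.08400) = 231900 L/s.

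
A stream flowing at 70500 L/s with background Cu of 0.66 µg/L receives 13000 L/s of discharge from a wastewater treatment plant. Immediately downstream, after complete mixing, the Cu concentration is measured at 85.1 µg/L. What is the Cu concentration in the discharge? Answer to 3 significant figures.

543 µg/L

Mass balance: 70500·0.6600 + 13000·Cₑ = 83500·85.10
→ Cₑ = (83500·85.10 − 70500·0.6600) / 13000 = 543.0 µg/L.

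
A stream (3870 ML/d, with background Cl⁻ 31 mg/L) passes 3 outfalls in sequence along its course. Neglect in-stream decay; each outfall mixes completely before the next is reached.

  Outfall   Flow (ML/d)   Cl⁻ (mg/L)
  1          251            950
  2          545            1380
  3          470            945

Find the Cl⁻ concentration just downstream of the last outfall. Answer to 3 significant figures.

After outfall 1: Q = 3870 + 251.0 = 4121 ML/d; C = (3870·31.00 + 251.0·950.0)/4121 = 86.97 mg/L.
After outfall 2: Q = 4121 + 545.0 = 4666 ML/d; C = (4121·86.97 + 545.0·1380)/4666 = 238.0 mg/L.
After outfall 3: Q = 4666 + 470.0 = 5136 ML/d; C = (4666·238.0 + 470.0·945.0)/5136 = 302.7 mg/L.

303 mg/L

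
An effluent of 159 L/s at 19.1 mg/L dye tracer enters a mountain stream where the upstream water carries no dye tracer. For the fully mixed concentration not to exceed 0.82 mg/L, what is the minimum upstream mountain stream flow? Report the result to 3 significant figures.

3540 L/s

Set C_mix = 0.82: (Q·0 + 159.0·19.10) / (Q + 159.0) = 0.82
→ Q = 159.0·(19.10 − 0.82)/(0.82 − 0) = 3545 L/s.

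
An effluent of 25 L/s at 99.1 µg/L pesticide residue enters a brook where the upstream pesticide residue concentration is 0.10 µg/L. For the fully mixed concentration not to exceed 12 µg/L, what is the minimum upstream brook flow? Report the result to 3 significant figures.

Set C_mix = 12: (Q·0.1000 + 25.00·99.10) / (Q + 25.00) = 12
→ Q = 25.00·(99.10 − 12)/(12 − 0.1000) = 183.0 L/s.

183 L/s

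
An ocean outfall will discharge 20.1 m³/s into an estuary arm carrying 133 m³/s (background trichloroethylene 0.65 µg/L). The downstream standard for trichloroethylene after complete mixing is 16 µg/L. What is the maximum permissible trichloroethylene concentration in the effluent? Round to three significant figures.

At the limit, (Qr·Cr + Qe·Cₑ)/(Qr + Qe) = 16:
Cₑ = (153.1·16 − 133.0·0.6500) / 20.10 = 117.6 µg/L.

118 µg/L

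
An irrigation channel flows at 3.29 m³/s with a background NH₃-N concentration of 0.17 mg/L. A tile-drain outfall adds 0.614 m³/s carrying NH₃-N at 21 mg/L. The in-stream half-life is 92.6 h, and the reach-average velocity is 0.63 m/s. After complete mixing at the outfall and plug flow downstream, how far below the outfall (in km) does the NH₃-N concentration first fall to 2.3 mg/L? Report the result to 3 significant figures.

123 km

Mixed concentration C = ΣQC/ΣQ = (3.290·0.1700 + 0.6140·21.00) / 3.904 = 13.45/3.904 = 3.446 mg/L.
Half-life 92.6 h → k = ln 2 / 92.6 = 0.007485 h⁻¹ = 0.1796 d⁻¹.
Set 3.446·exp(−k·t) = 2.3 → t = ln(3.446/2.3)/k = 194400 s = 54.01 h.
Distance = v·t = 0.63·194400 = 122500 m = 122.5 km.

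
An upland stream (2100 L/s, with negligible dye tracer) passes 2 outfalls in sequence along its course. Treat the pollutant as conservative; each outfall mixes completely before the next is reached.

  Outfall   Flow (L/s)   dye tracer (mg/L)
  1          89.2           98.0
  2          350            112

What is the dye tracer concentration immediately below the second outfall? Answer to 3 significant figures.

After outfall 1: Q = 2100 + 89.20 = 2189 L/s; C = (2100·0 + 89.20·98.00)/2189 = 3.993 mg/L.
After outfall 2: Q = 2189 + 350.0 = 2539 L/s; C = (2189·3.993 + 350.0·112.0)/2539 = 18.88 mg/L.

18.9 mg/L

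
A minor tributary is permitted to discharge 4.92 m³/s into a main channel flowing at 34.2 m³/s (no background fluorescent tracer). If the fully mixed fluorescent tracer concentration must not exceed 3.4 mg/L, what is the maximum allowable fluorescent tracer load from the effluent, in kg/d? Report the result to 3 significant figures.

11500 kg/d

Mass balance at the limit: 34.20·0 + 4.920·Cₑ = 39.12·3.4 → Cₑ = 27.03 mg/L.
Load = 4.920 m³/s × 27.03 g/m³ × 86 400 s/d = 11490 kg/d.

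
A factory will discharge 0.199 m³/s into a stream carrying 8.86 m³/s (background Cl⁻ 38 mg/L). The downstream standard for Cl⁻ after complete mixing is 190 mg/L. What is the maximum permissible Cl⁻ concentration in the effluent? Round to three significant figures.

At the limit, (Qr·Cr + Qe·Cₑ)/(Qr + Qe) = 190:
Cₑ = (9.059·190 − 8.860·38.00) / 0.1990 = 6957 mg/L.

6960 mg/L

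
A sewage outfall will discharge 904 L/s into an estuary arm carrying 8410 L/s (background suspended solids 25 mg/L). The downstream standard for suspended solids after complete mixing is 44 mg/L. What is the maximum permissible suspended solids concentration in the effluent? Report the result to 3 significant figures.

At the limit, (Qr·Cr + Qe·Cₑ)/(Qr + Qe) = 44:
Cₑ = (9314·44 − 8410·25.00) / 904.0 = 220.8 mg/L.

221 mg/L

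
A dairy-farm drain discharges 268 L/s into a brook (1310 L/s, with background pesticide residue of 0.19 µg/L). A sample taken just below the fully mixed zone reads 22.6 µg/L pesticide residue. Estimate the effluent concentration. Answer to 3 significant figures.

132 µg/L

Mass balance: 1310·0.1900 + 268.0·Cₑ = 1578·22.60
→ Cₑ = (1578·22.60 − 1310·0.1900) / 268.0 = 132.1 µg/L.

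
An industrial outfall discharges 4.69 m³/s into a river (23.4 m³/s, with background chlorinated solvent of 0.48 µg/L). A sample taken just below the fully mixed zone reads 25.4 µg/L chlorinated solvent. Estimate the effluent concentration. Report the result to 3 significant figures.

Mass balance: 23.40·0.4800 + 4.690·Cₑ = 28.09·25.40
→ Cₑ = (28.09·25.40 − 23.40·0.4800) / 4.690 = 149.7 µg/L.

150 µg/L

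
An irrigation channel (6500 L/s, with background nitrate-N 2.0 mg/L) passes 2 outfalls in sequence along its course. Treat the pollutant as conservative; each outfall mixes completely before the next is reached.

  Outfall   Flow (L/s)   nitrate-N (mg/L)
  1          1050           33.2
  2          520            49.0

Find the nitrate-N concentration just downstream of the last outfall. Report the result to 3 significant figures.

Below outfall 1: Q → 7550 L/s, C = (6500·2.000 + 1050·33.20)/7550 = 6.339 mg/L.
Below outfall 2: Q → 8070 L/s, C = (7550·6.339 + 520.0·49.00)/8070 = 9.088 mg/L.

9.09 mg/L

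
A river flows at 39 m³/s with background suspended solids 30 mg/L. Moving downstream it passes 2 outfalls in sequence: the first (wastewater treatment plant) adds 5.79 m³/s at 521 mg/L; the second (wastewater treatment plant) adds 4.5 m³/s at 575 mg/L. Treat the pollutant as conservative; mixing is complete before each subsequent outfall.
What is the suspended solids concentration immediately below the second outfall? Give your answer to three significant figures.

137 mg/L

After outfall 1: Q = 39.00 + 5.790 = 44.79 m³/s; C = (39.00·30.00 + 5.790·521.0)/44.79 = 93.47 mg/L.
After outfall 2: Q = 44.79 + 4.500 = 49.29 m³/s; C = (44.79·93.47 + 4.500·575.0)/49.29 = 137.4 mg/L.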